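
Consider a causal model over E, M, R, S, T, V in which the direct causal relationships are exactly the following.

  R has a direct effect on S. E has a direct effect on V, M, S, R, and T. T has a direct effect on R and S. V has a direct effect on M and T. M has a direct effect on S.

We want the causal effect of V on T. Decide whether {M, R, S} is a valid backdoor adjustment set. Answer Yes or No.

No

Backdoor paths from V to T (paths whose first edge points into V):
  P1: V <- E -> T
  P2: V <- E -> M -> S <- T
  P3: V <- E -> M -> S <- R <- T
  P4: V <- E -> R <- T
  P5: V <- E -> R -> S <- T
  P6: V <- E -> S <- T
  P7: V <- E -> S <- R <- T
Condition 1 (no descendant of V in the set): FAILS — M, R, and S are descendants of V.
Condition 2 (every backdoor path blocked by {M, R, S}):
  P1: open — no interior node is in the conditioning set.
  P2: blocked at chain node M ∈ conditioning set.
  P3: blocked at chain node M ∈ conditioning set.
  P4: open — collider(s) R are conditioned on (or have a conditioned descendant) and no non-collider on the path is in the set.
  P5: blocked at chain node R ∈ conditioning set.
  P6: open — collider(s) S are conditioned on (or have a conditioned descendant) and no non-collider on the path is in the set.
  P7: blocked at chain node R ∈ conditioning set.
{M, R, S} does not satisfy the backdoor criterion.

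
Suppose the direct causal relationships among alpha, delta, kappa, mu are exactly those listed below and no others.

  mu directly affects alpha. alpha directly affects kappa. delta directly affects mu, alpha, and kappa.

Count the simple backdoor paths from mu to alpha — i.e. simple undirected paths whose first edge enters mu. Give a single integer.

2

A backdoor path from mu to alpha is any simple undirected path whose first edge points into mu (i.e. leaves mu via a parent).
Parents of mu: {delta}.
Enumerating:
  P1: mu <- delta -> alpha
  P2: mu <- delta -> kappa <- alpha
That exhausts the simple backdoor paths. Count: 2.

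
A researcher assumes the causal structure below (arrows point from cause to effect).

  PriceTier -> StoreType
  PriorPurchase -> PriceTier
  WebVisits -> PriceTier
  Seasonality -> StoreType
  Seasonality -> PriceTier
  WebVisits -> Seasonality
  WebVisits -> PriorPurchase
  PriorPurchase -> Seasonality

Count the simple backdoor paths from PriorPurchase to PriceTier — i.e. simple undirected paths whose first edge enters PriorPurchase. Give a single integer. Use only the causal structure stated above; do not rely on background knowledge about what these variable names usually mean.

A backdoor path from PriorPurchase to PriceTier is any simple undirected path whose first edge points into PriorPurchase (i.e. leaves PriorPurchase via a parent).
Parents of PriorPurchase: {WebVisits}.
Enumerating:
  P1: PriorPurchase <- WebVisits -> Seasonality -> PriceTier
  P2: PriorPurchase <- WebVisits -> Seasonality -> StoreType <- PriceTier
  P3: PriorPurchase <- WebVisits -> PriceTier
That exhausts the simple backdoor paths. Count: 3.

3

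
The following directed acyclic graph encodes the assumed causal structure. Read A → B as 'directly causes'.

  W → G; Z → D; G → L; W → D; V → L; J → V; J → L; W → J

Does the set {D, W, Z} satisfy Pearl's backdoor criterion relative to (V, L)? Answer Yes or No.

No

Backdoor paths from V to L (paths whose first edge points into V):
  P1: V <- J <- W -> G -> L
  P2: V <- J -> L
Condition 1 (no descendant of V in the set): holds — descendants of V are {L}; none are in {D, W, Z}.
Condition 2 (every backdoor path blocked by {D, W, Z}):
  P1: blocked at fork node W ∈ conditioning set.
  P2: open — no interior node is in the conditioning set.
{D, W, Z} does not satisfy the backdoor criterion.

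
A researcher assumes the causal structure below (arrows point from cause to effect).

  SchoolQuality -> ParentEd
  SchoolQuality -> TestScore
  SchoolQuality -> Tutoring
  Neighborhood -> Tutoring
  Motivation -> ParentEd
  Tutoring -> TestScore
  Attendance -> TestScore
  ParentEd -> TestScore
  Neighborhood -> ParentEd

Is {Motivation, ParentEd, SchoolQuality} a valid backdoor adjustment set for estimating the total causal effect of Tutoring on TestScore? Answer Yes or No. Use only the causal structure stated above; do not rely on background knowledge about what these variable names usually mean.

Backdoor paths from Tutoring to TestScore (paths whose first edge points into Tutoring):
  P1: Tutoring <- SchoolQuality -> ParentEd -> TestScore
  P2: Tutoring <- SchoolQuality -> TestScore
  P3: Tutoring <- Neighborhood -> ParentEd <- SchoolQuality -> TestScore
  P4: Tutoring <- Neighborhood -> ParentEd -> TestScore
Condition 1 (no descendant of Tutoring in the set): holds — descendants of Tutoring are {TestScore}; none are in {Motivation, ParentEd, SchoolQuality}.
Condition 2 (every backdoor path blocked by {Motivation, ParentEd, SchoolQuality}):
  P1: blocked at fork node SchoolQuality ∈ conditioning set.
  P2: blocked at fork node SchoolQuality ∈ conditioning set.
  P3: blocked at fork node SchoolQuality ∈ conditioning set.
  P4: blocked at chain node ParentEd ∈ conditioning set.
{Motivation, ParentEd, SchoolQuality} satisfies the backdoor criterion.

Yes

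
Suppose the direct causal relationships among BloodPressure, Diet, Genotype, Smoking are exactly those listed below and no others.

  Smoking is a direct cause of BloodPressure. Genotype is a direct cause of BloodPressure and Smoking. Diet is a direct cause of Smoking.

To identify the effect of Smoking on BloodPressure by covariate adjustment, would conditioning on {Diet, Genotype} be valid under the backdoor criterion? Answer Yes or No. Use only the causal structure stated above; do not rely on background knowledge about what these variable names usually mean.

Backdoor paths from Smoking to BloodPressure (paths whose first edge points into Smoking):
  P1: Smoking <- Genotype -> BloodPressure
Condition 1 (no descendant of Smoking in the set): holds — descendants of Smoking are {BloodPressure}; none are in {Diet, Genotype}.
Condition 2 (every backdoor path blocked by {Diet, Genotype}):
  P1: blocked at fork node Genotype ∈ conditioning set.
{Diet, Genotype} satisfies the backdoor criterion.

Yes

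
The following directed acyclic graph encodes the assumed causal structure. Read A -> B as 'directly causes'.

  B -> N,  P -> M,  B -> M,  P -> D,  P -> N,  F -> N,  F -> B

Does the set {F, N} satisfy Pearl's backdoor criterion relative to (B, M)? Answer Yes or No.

Backdoor paths from B to M (paths whose first edge points into B):
  P1: B <- F -> N <- P -> M
Condition 1 (no descendant of B in the set): FAILS — N is a descendant of B.
Condition 2 (every backdoor path blocked by {F, N}):
  P1: blocked at fork node F ∈ conditioning set.
{F, N} does not satisfy the backdoor criterion.

No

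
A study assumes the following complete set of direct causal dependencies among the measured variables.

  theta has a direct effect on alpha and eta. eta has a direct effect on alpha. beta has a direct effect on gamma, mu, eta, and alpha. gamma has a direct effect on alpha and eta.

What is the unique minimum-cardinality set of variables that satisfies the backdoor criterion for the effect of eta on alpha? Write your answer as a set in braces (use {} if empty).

Variables eligible for adjustment (non-descendants of eta, excluding eta and alpha): {beta, gamma, mu, theta}.
Backdoor paths from eta to alpha:
  P1: eta <- beta -> gamma -> alpha
  P2: eta <- beta -> alpha
  P3: eta <- theta -> alpha
  P4: eta <- gamma <- beta -> alpha
  P5: eta <- gamma -> alpha
The empty set is not sufficient: P1 (eta <- beta -> gamma -> alpha) has no collider blocking it and no conditioned non-collider, so it is open.
Try {beta, gamma, theta}:
  P1: blocked at fork node beta ∈ conditioning set.
  P2: blocked at fork node beta ∈ conditioning set.
  P3: blocked at fork node theta ∈ conditioning set.
  P4: blocked at chain node gamma ∈ conditioning set.
  P5: blocked at fork node gamma ∈ conditioning set.
{beta, gamma, theta} contains no descendant of eta and blocks every backdoor path.
Every element of {beta, gamma, theta} is needed (dropping beta leaves P2 open; dropping gamma leaves P5 open; dropping theta leaves P3 open), so no proper subset is valid.
Among all size-3 subsets of the eligible variables, only {beta, gamma, theta} blocks every backdoor path, so it is the unique smallest valid adjustment set.

{beta, gamma, theta}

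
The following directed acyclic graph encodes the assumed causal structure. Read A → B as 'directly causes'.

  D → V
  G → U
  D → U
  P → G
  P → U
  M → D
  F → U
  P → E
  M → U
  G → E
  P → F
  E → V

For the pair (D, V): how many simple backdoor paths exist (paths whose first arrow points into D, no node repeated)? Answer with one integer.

A backdoor path from D to V is any simple undirected path whose first edge points into D (i.e. leaves D via a parent).
Parents of D: {M}.
Enumerating:
  P1: D <- M -> U <- P -> G -> E -> V
  P2: D <- M -> U <- P -> E -> V
  P3: D <- M -> U <- F <- P -> G -> E -> V
  P4: D <- M -> U <- F <- P -> E -> V
  P5: D <- M -> U <- G <- P -> E -> V
  P6: D <- M -> U <- G -> E -> V
That exhausts the simple backdoor paths. Count: 6.

6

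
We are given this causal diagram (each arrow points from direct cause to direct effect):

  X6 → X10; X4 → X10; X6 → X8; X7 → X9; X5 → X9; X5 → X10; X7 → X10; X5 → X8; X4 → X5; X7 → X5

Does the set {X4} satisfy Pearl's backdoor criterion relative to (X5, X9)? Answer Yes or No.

Backdoor paths from X5 to X9 (paths whose first edge points into X5):
  P1: X5 <- X7 -> X9
  P2: X5 <- X4 -> X10 <- X7 -> X9
Condition 1 (no descendant of X5 in the set): holds — descendants of X5 are {X10, X8, X9}; none are in {X4}.
Condition 2 (every backdoor path blocked by {X4}):
  P1: open — no interior node is in the conditioning set.
  P2: blocked at fork node X4 ∈ conditioning set.
{X4} does not satisfy the backdoor criterion.

No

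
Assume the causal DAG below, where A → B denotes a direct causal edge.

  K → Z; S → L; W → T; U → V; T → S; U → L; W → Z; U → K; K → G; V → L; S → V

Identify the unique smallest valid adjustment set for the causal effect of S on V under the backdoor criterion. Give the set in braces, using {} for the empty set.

{}

Variables eligible for adjustment (non-descendants of S, excluding S and V): {G, K, T, U, W, Z}.
Backdoor paths from S to V:
  P1: S <- T <- W -> Z <- K <- U -> V
  P2: S <- T <- W -> Z <- K <- U -> L <- V
Each backdoor path contains an unconditioned collider, so every path is already blocked with the empty conditioning set:
  P1: blocked at collider Z (neither it nor any descendant is in the conditioning set).
  P2: blocked at collider Z (neither it nor any descendant is in the conditioning set).
The empty set is therefore the unique smallest valid set.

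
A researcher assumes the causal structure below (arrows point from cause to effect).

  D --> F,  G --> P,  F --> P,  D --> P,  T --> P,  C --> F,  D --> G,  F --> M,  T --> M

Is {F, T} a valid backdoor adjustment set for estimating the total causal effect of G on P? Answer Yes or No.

No

Backdoor paths from G to P (paths whose first edge points into G):
  P1: G <- D -> F -> P
  P2: G <- D -> F -> M <- T -> P
  P3: G <- D -> P
Condition 1 (no descendant of G in the set): holds — descendants of G are {P}; none are in {F, T}.
Condition 2 (every backdoor path blocked by {F, T}):
  P1: blocked at chain node F ∈ conditioning set.
  P2: blocked at chain node F ∈ conditioning set.
  P3: open — no interior node is in the conditioning set.
{F, T} does not satisfy the backdoor criterion.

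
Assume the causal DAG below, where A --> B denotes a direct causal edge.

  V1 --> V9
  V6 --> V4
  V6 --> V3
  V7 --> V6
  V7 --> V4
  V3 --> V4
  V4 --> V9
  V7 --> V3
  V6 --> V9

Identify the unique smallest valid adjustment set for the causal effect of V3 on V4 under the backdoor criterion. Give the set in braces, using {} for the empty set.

Variables eligible for adjustment (non-descendants of V3, excluding V3 and V4): {V1, V6, V7}.
Backdoor paths from V3 to V4:
  P1: V3 <- V7 -> V6 -> V4
  P2: V3 <- V7 -> V6 -> V9 <- V4
  P3: V3 <- V7 -> V4
  P4: V3 <- V6 <- V7 -> V4
  P5: V3 <- V6 -> V4
  P6: V3 <- V6 -> V9 <- V4
The empty set is not sufficient: P1 (V3 <- V7 -> V6 -> V4) has no collider blocking it and no conditioned non-collider, so it is open.
Try {V6, V7}:
  P1: blocked at fork node V7 ∈ conditioning set.
  P2: blocked at fork node V7 ∈ conditioning set.
  P3: blocked at fork node V7 ∈ conditioning set.
  P4: blocked at chain node V6 ∈ conditioning set.
  P5: blocked at fork node V6 ∈ conditioning set.
  P6: blocked at fork node V6 ∈ conditioning set.
{V6, V7} contains no descendant of V3 and blocks every backdoor path.
Every element of {V6, V7} is needed (dropping V6 leaves P5 open; dropping V7 leaves P3 open), so no proper subset is valid.
Among all size-2 subsets of the eligible variables, only {V6, V7} blocks every backdoor path, so it is the unique smallest valid adjustment set.

{V6, V7}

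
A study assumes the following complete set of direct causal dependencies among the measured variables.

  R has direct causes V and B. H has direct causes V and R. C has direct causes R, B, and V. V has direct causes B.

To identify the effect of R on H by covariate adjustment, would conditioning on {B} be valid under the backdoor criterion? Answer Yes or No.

No

Backdoor paths from R to H (paths whose first edge points into R):
  P1: R <- B -> V -> H
  P2: R <- B -> C <- V -> H
  P3: R <- V -> H
Condition 1 (no descendant of R in the set): holds — descendants of R are {C, H}; none are in {B}.
Condition 2 (every backdoor path blocked by {B}):
  P1: blocked at fork node B ∈ conditioning set.
  P2: blocked at fork node B ∈ conditioning set.
  P3: open — no interior node is in the conditioning set.
{B} does not satisfy the backdoor criterion.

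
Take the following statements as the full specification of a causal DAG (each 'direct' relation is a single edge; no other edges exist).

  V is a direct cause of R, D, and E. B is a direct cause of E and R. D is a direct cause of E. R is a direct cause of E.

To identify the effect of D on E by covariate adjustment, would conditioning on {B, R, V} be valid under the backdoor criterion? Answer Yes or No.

Backdoor paths from D to E (paths whose first edge points into D):
  P1: D <- V -> R <- B -> E
  P2: D <- V -> R -> E
  P3: D <- V -> E
Condition 1 (no descendant of D in the set): holds — descendants of D are {E}; none are in {B, R, V}.
Condition 2 (every backdoor path blocked by {B, R, V}):
  P1: blocked at fork node V ∈ conditioning set.
  P2: blocked at fork node V ∈ conditioning set.
  P3: blocked at fork node V ∈ conditioning set.
{B, R, V} satisfies the backdoor criterion.

Yes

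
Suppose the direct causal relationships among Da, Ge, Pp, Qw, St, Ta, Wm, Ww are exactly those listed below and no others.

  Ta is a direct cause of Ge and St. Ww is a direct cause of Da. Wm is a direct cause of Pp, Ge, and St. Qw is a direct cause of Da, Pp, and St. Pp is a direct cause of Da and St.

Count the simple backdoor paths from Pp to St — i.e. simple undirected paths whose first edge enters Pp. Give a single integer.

A backdoor path from Pp to St is any simple undirected path whose first edge points into Pp (i.e. leaves Pp via a parent).
Parents of Pp: {Qw, Wm}.
Enumerating:
  P1: Pp <- Qw -> St
  P2: Pp <- Wm -> St
  P3: Pp <- Wm -> Ge <- Ta -> St
That exhausts the simple backdoor paths. Count: 3.

3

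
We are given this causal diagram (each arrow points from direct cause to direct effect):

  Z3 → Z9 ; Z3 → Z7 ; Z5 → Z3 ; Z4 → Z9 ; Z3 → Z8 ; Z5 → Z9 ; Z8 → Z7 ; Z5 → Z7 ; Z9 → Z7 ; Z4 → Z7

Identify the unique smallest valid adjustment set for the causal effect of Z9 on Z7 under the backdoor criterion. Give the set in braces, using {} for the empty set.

Variables eligible for adjustment (non-descendants of Z9, excluding Z9 and Z7): {Z3, Z4, Z5, Z8}.
Backdoor paths from Z9 to Z7:
  P1: Z9 <- Z5 -> Z3 -> Z8 -> Z7
  P2: Z9 <- Z5 -> Z3 -> Z7
  P3: Z9 <- Z5 -> Z7
  P4: Z9 <- Z4 -> Z7
  P5: Z9 <- Z3 <- Z5 -> Z7
  P6: Z9 <- Z3 -> Z8 -> Z7
  P7: Z9 <- Z3 -> Z7
The empty set is not sufficient: P1 (Z9 <- Z5 -> Z3 -> Z8 -> Z7) has no collider blocking it and no conditioned non-collider, so it is open.
Try {Z3, Z4, Z5}:
  P1: blocked at fork node Z5 ∈ conditioning set.
  P2: blocked at fork node Z5 ∈ conditioning set.
  P3: blocked at fork node Z5 ∈ conditioning set.
  P4: blocked at fork node Z4 ∈ conditioning set.
  P5: blocked at chain node Z3 ∈ conditioning set.
  P6: blocked at fork node Z3 ∈ conditioning set.
  P7: blocked at fork node Z3 ∈ conditioning set.
{Z3, Z4, Z5} contains no descendant of Z9 and blocks every backdoor path.
Every element of {Z3, Z4, Z5} is needed (dropping Z3 leaves P6 open; dropping Z4 leaves P4 open; dropping Z5 leaves P3 open), so no proper subset is valid.
Among all size-3 subsets of the eligible variables, only {Z3, Z4, Z5} blocks every backdoor path, so it is the unique smallest valid adjustment set.

{Z3, Z4, Z5}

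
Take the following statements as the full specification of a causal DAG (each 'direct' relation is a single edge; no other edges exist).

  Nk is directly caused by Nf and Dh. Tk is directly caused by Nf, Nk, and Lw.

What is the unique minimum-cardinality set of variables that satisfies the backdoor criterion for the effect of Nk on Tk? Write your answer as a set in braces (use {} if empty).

Variables eligible for adjustment (non-descendants of Nk, excluding Nk and Tk): {Dh, Lw, Nf}.
Backdoor paths from Nk to Tk:
  P1: Nk <- Nf -> Tk
The empty set is not sufficient: P1 (Nk <- Nf -> Tk) has no collider blocking it and no conditioned non-collider, so it is open.
Try {Nf}:
  P1: blocked at fork node Nf ∈ conditioning set.
{Nf} contains no descendant of Nk and blocks every backdoor path.
No other singleton works — e.g. {Dh} leaves P1 open — so {Nf} is the unique smallest valid adjustment set.

{Nf}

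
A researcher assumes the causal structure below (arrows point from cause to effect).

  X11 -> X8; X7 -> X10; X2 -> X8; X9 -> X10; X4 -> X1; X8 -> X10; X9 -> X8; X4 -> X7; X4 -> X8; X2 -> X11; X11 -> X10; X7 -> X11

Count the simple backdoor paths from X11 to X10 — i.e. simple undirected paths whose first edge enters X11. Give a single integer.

6

A backdoor path from X11 to X10 is any simple undirected path whose first edge points into X11 (i.e. leaves X11 via a parent).
Parents of X11: {X2, X7}.
Enumerating:
  P1: X11 <- X2 -> X8 <- X9 -> X10
  P2: X11 <- X2 -> X8 <- X4 -> X7 -> X10
  P3: X11 <- X2 -> X8 -> X10
  P4: X11 <- X7 <- X4 -> X8 <- X9 -> X10
  P5: X11 <- X7 <- X4 -> X8 -> X10
  P6: X11 <- X7 -> X10
That exhausts the simple backdoor paths. Count: 6.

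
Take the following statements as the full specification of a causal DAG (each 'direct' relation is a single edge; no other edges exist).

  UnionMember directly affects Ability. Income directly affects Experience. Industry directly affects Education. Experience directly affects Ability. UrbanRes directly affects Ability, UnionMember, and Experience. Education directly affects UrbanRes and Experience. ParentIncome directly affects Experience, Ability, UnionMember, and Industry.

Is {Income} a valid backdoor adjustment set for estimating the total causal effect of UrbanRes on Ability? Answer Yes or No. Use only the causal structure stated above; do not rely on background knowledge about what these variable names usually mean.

Backdoor paths from UrbanRes to Ability (paths whose first edge points into UrbanRes):
  P1: UrbanRes <- Education <- Industry <- ParentIncome -> Experience -> Ability
  P2: UrbanRes <- Education <- Industry <- ParentIncome -> UnionMember -> Ability
  P3: UrbanRes <- Education <- Industry <- ParentIncome -> Ability
  P4: UrbanRes <- Education -> Experience <- ParentIncome -> UnionMember -> Ability
  P5: UrbanRes <- Education -> Experience <- ParentIncome -> Ability
  P6: UrbanRes <- Education -> Experience -> Ability
Condition 1 (no descendant of UrbanRes in the set): holds — descendants of UrbanRes are {Ability, Experience, UnionMember}; none are in {Income}.
Condition 2 (every backdoor path blocked by {Income}):
  P1: open — no interior node is in the conditioning set.
  P2: open — no interior node is in the conditioning set.
  P3: open — no interior node is in the conditioning set.
  P4: blocked at collider Experience (neither it nor any descendant is in the conditioning set).
  P5: blocked at collider Experience (neither it nor any descendant is in the conditioning set).
  P6: open — no interior node is in the conditioning set.
{Income} does not satisfy the backdoor criterion.

No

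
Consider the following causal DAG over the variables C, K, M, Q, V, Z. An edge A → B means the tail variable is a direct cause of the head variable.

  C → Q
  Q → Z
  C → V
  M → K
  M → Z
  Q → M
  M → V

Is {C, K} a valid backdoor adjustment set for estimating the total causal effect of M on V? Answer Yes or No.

Backdoor paths from M to V (paths whose first edge points into M):
  P1: M <- Q <- C -> V
Condition 1 (no descendant of M in the set): FAILS — K is a descendant of M.
Condition 2 (every backdoor path blocked by {C, K}):
  P1: blocked at fork node C ∈ conditioning set.
{C, K} does not satisfy the backdoor criterion.

No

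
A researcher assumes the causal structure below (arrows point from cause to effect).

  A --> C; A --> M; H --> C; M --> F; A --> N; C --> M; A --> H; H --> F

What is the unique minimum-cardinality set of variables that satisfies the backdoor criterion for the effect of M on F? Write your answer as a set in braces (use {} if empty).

Variables eligible for adjustment (non-descendants of M, excluding M and F): {A, C, H, N}.
Backdoor paths from M to F:
  P1: M <- A -> H -> F
  P2: M <- A -> C <- H -> F
  P3: M <- C <- A -> H -> F
  P4: M <- C <- H -> F
The empty set is not sufficient: P1 (M <- A -> H -> F) has no collider blocking it and no conditioned non-collider, so it is open.
Try {H}:
  P1: blocked at chain node H ∈ conditioning set.
  P2: blocked at collider C (neither it nor any descendant is in the conditioning set).
  P3: blocked at chain node H ∈ conditioning set.
  P4: blocked at fork node H ∈ conditioning set.
{H} contains no descendant of M and blocks every backdoor path.
No other singleton works — e.g. {A} leaves P4 open — so {H} is the unique smallest valid adjustment set.

{H}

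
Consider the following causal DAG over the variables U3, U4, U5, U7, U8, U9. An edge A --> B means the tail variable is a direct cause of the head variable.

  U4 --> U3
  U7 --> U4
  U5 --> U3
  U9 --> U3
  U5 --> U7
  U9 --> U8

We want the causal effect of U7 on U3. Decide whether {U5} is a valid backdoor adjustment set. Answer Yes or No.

Yes

Backdoor paths from U7 to U3 (paths whose first edge points into U7):
  P1: U7 <- U5 -> U3
Condition 1 (no descendant of U7 in the set): holds — descendants of U7 are {U3, U4}; none are in {U5}.
Condition 2 (every backdoor path blocked by {U5}):
  P1: blocked at fork node U5 ∈ conditioning set.
{U5} satisfies the backdoor criterion.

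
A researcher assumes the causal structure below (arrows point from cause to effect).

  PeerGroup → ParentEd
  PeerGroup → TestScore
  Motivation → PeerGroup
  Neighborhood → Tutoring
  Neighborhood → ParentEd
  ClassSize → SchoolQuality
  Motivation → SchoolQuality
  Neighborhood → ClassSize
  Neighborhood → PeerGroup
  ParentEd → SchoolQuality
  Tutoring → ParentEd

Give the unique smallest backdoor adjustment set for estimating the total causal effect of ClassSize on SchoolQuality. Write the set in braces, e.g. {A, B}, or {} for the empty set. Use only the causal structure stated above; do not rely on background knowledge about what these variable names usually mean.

{Neighborhood}

Variables eligible for adjustment (non-descendants of ClassSize, excluding ClassSize and SchoolQuality): {Motivation, Neighborhood, ParentEd, PeerGroup, TestScore, Tutoring}.
Backdoor paths from ClassSize to SchoolQuality:
  P1: ClassSize <- Neighborhood -> Tutoring -> ParentEd <- PeerGroup <- Motivation -> SchoolQuality
  P2: ClassSize <- Neighborhood -> Tutoring -> ParentEd -> SchoolQuality
  P3: ClassSize <- Neighborhood -> PeerGroup <- Motivation -> SchoolQuality
  P4: ClassSize <- Neighborhood -> PeerGroup -> ParentEd -> SchoolQuality
  P5: ClassSize <- Neighborhood -> ParentEd <- PeerGroup <- Motivation -> SchoolQuality
  P6: ClassSize <- Neighborhood -> ParentEd -> SchoolQuality
The empty set is not sufficient: P2 (ClassSize <- Neighborhood -> Tutoring -> ParentEd -> SchoolQuality) has no collider blocking it and no conditioned non-collider, so it is open.
Try {Neighborhood}:
  P1: blocked at fork node Neighborhood ∈ conditioning set.
  P2: blocked at fork node Neighborhood ∈ conditioning set.
  P3: blocked at fork node Neighborhood ∈ conditioning set.
  P4: blocked at fork node Neighborhood ∈ conditioning set.
  P5: blocked at fork node Neighborhood ∈ conditioning set.
  P6: blocked at fork node Neighborhood ∈ conditioning set.
{Neighborhood} contains no descendant of ClassSize and blocks every backdoor path.
No other singleton works — e.g. {Tutoring} leaves P4 open — so {Neighborhood} is the unique smallest valid adjustment set.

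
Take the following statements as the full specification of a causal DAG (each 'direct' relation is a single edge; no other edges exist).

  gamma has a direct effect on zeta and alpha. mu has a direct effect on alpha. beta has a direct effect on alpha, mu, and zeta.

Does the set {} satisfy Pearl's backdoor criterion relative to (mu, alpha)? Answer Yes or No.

Backdoor paths from mu to alpha (paths whose first edge points into mu):
  P1: mu <- beta -> alpha
  P2: mu <- beta -> zeta <- gamma -> alpha
Condition 1 (no descendant of mu in the set): holds — descendants of mu are {alpha}; none are in {}.
Condition 2 (every backdoor path blocked by {}):
  P1: open — no interior node is in the conditioning set.
  P2: blocked at collider zeta (neither it nor any descendant is in the conditioning set).
{} does not satisfy the backdoor criterion.

No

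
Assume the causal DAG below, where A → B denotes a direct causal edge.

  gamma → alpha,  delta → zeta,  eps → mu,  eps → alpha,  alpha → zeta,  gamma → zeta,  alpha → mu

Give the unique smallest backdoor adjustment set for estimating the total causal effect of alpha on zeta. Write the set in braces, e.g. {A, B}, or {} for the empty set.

{gamma}

Variables eligible for adjustment (non-descendants of alpha, excluding alpha and zeta): {delta, eps, gamma}.
Backdoor paths from alpha to zeta:
  P1: alpha <- gamma -> zeta
The empty set is not sufficient: P1 (alpha <- gamma -> zeta) has no collider blocking it and no conditioned non-collider, so it is open.
Try {gamma}:
  P1: blocked at fork node gamma ∈ conditioning set.
{gamma} contains no descendant of alpha and blocks every backdoor path.
No other singleton works — e.g. {delta} leaves P1 open — so {gamma} is the unique smallest valid adjustment set.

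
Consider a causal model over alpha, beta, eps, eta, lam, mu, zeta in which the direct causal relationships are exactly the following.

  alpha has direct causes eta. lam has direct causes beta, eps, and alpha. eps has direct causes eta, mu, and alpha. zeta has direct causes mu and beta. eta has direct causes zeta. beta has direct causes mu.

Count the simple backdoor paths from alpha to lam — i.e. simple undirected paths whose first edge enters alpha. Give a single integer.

7

A backdoor path from alpha to lam is any simple undirected path whose first edge points into alpha (i.e. leaves alpha via a parent).
Parents of alpha: {eta}.
Enumerating:
  P1: alpha <- eta <- zeta <- mu -> beta -> lam
  P2: alpha <- eta <- zeta <- mu -> eps -> lam
  P3: alpha <- eta <- zeta <- beta <- mu -> eps -> lam
  P4: alpha <- eta <- zeta <- beta -> lam
  P5: alpha <- eta -> eps <- mu -> beta -> lam
  P6: alpha <- eta -> eps <- mu -> zeta <- beta -> lam
  P7: alpha <- eta -> eps -> lam
That exhausts the simple backdoor paths. Count: 7.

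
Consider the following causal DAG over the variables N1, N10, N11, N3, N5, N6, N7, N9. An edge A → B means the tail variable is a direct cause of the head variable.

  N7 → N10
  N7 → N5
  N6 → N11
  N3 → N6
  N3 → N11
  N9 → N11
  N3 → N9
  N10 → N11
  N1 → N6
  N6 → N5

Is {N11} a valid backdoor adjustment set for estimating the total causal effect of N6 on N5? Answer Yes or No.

No

Backdoor paths from N6 to N5 (paths whose first edge points into N6):
  P1: N6 <- N3 -> N9 -> N11 <- N10 <- N7 -> N5
  P2: N6 <- N3 -> N11 <- N10 <- N7 -> N5
Condition 1 (no descendant of N6 in the set): FAILS — N11 is a descendant of N6.
Condition 2 (every backdoor path blocked by {N11}):
  P1: open — collider(s) N11 are conditioned on (or have a conditioned descendant) and no non-collider on the path is in the set.
  P2: open — collider(s) N11 are conditioned on (or have a conditioned descendant) and no non-collider on the path is in the set.
{N11} does not satisfy the backdoor criterion.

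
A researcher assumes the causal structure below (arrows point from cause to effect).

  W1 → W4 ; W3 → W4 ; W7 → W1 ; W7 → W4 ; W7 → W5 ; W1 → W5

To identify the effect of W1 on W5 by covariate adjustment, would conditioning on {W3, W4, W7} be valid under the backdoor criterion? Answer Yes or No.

No

Backdoor paths from W1 to W5 (paths whose first edge points into W1):
  P1: W1 <- W7 -> W5
Condition 1 (no descendant of W1 in the set): FAILS — W4 is a descendant of W1.
Condition 2 (every backdoor path blocked by {W3, W4, W7}):
  P1: blocked at fork node W7 ∈ conditioning set.
{W3, W4, W7} does not satisfy the backdoor criterion.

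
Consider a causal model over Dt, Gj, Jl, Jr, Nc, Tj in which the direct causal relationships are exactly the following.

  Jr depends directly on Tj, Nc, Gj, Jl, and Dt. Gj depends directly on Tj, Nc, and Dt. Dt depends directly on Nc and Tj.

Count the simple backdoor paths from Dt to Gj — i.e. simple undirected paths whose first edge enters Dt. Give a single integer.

A backdoor path from Dt to Gj is any simple undirected path whose first edge points into Dt (i.e. leaves Dt via a parent).
Parents of Dt: {Nc, Tj}.
Enumerating:
  P1: Dt <- Nc -> Gj
  P2: Dt <- Nc -> Jr <- Tj -> Gj
  P3: Dt <- Nc -> Jr <- Gj
  P4: Dt <- Tj -> Gj
  P5: Dt <- Tj -> Jr <- Nc -> Gj
  P6: Dt <- Tj -> Jr <- Gj
That exhausts the simple backdoor paths. Count: 6.

6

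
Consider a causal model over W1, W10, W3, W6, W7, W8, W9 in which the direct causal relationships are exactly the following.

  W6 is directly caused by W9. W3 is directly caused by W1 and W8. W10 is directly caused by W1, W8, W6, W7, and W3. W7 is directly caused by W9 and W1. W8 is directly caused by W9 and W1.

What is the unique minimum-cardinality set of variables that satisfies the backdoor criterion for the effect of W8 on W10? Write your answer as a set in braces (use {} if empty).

Variables eligible for adjustment (non-descendants of W8, excluding W8 and W10): {W1, W6, W7, W9}.
Backdoor paths from W8 to W10:
  P1: W8 <- W1 -> W3 -> W10
  P2: W8 <- W1 -> W7 <- W9 -> W6 -> W10
  P3: W8 <- W1 -> W7 -> W10
  P4: W8 <- W1 -> W10
  P5: W8 <- W9 -> W6 -> W10
  P6: W8 <- W9 -> W7 <- W1 -> W3 -> W10
  P7: W8 <- W9 -> W7 <- W1 -> W10
  P8: W8 <- W9 -> W7 -> W10
The empty set is not sufficient: P1 (W8 <- W1 -> W3 -> W10) has no collider blocking it and no conditioned non-collider, so it is open.
Try {W1, W9}:
  P1: blocked at fork node W1 ∈ conditioning set.
  P2: blocked at fork node W1 ∈ conditioning set.
  P3: blocked at fork node W1 ∈ conditioning set.
  P4: blocked at fork node W1 ∈ conditioning set.
  P5: blocked at fork node W9 ∈ conditioning set.
  P6: blocked at fork node W9 ∈ conditioning set.
  P7: blocked at fork node W9 ∈ conditioning set.
  P8: blocked at fork node W9 ∈ conditioning set.
{W1, W9} contains no descendant of W8 and blocks every backdoor path.
Every element of {W1, W9} is needed (dropping W1 leaves P1 open; dropping W9 leaves P5 open), so no proper subset is valid.
Among all size-2 subsets of the eligible variables, only {W1, W9} blocks every backdoor path, so it is the unique smallest valid adjustment set.

{W1, W9}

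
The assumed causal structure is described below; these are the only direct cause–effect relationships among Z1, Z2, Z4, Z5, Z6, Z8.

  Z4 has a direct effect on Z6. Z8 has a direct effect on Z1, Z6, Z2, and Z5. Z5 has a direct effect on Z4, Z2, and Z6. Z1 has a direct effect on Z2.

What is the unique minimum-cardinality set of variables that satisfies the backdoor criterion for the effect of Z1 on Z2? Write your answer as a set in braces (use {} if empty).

Variables eligible for adjustment (non-descendants of Z1, excluding Z1 and Z2): {Z4, Z5, Z6, Z8}.
Backdoor paths from Z1 to Z2:
  P1: Z1 <- Z8 -> Z5 -> Z2
  P2: Z1 <- Z8 -> Z2
  P3: Z1 <- Z8 -> Z6 <- Z5 -> Z2
  P4: Z1 <- Z8 -> Z6 <- Z4 <- Z5 -> Z2
The empty set is not sufficient: P1 (Z1 <- Z8 -> Z5 -> Z2) has no collider blocking it and no conditioned non-collider, so it is open.
Try {Z8}:
  P1: blocked at fork node Z8 ∈ conditioning set.
  P2: blocked at fork node Z8 ∈ conditioning set.
  P3: blocked at fork node Z8 ∈ conditioning set.
  P4: blocked at fork node Z8 ∈ conditioning set.
{Z8} contains no descendant of Z1 and blocks every backdoor path.
No other singleton works — e.g. {Z5} leaves P2 open — so {Z8} is the unique smallest valid adjustment set.

{Z8}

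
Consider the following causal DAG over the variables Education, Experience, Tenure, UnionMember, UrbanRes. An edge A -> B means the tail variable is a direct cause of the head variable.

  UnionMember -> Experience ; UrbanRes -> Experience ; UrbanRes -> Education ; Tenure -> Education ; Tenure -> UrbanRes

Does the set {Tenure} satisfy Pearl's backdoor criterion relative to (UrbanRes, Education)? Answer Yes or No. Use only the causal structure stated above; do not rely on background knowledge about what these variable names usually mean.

Yes

Backdoor paths from UrbanRes to Education (paths whose first edge points into UrbanRes):
  P1: UrbanRes <- Tenure -> Education
Condition 1 (no descendant of UrbanRes in the set): holds — descendants of UrbanRes are {Education, Experience}; none are in {Tenure}.
Condition 2 (every backdoor path blocked by {Tenure}):
  P1: blocked at fork node Tenure ∈ conditioning set.
{Tenure} satisfies the backdoor criterion.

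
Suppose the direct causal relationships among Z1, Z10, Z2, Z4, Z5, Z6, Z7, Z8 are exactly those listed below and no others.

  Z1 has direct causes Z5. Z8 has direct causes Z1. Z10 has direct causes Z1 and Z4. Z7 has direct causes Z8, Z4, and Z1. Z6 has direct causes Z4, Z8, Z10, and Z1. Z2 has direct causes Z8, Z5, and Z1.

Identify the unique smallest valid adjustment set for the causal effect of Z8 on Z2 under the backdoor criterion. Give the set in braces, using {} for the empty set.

{Z1}

Variables eligible for adjustment (non-descendants of Z8, excluding Z8 and Z2): {Z1, Z10, Z4, Z5}.
Backdoor paths from Z8 to Z2:
  P1: Z8 <- Z1 <- Z5 -> Z2
  P2: Z8 <- Z1 -> Z2
The empty set is not sufficient: P1 (Z8 <- Z1 <- Z5 -> Z2) has no collider blocking it and no conditioned non-collider, so it is open.
Try {Z1}:
  P1: blocked at chain node Z1 ∈ conditioning set.
  P2: blocked at fork node Z1 ∈ conditioning set.
{Z1} contains no descendant of Z8 and blocks every backdoor path.
No other singleton works — e.g. {Z5} leaves P2 open — so {Z1} is the unique smallest valid adjustment set.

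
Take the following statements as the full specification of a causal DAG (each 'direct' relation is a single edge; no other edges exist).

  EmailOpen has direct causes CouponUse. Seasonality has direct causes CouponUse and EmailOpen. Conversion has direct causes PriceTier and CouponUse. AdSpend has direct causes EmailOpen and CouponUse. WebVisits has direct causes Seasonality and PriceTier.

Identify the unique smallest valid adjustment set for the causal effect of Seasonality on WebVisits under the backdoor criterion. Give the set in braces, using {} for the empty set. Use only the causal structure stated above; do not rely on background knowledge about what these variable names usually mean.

{}

Variables eligible for adjustment (non-descendants of Seasonality, excluding Seasonality and WebVisits): {AdSpend, Conversion, CouponUse, EmailOpen, PriceTier}.
Backdoor paths from Seasonality to WebVisits:
  P1: Seasonality <- CouponUse -> Conversion <- PriceTier -> WebVisits
  P2: Seasonality <- EmailOpen <- CouponUse -> Conversion <- PriceTier -> WebVisits
  P3: Seasonality <- EmailOpen -> AdSpend <- CouponUse -> Conversion <- PriceTier -> WebVisits
Each backdoor path contains an unconditioned collider, so every path is already blocked with the empty conditioning set:
  P1: blocked at collider Conversion (neither it nor any descendant is in the conditioning set).
  P2: blocked at collider Conversion (neither it nor any descendant is in the conditioning set).
  P3: blocked at collider AdSpend (neither it nor any descendant is in the conditioning set).
The empty set is therefore the unique smallest valid set.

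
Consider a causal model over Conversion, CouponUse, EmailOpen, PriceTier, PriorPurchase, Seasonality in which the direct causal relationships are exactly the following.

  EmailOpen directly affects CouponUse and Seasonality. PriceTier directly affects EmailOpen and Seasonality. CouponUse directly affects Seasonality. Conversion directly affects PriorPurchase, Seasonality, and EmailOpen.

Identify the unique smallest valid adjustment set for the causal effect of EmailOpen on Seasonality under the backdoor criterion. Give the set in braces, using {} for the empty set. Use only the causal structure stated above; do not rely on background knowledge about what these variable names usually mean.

{Conversion, PriceTier}

Variables eligible for adjustment (non-descendants of EmailOpen, excluding EmailOpen and Seasonality): {Conversion, PriceTier, PriorPurchase}.
Backdoor paths from EmailOpen to Seasonality:
  P1: EmailOpen <- Conversion -> Seasonality
  P2: EmailOpen <- PriceTier -> Seasonality
The empty set is not sufficient: P1 (EmailOpen <- Conversion -> Seasonality) has no collider blocking it and no conditioned non-collider, so it is open.
Try {Conversion, PriceTier}:
  P1: blocked at fork node Conversion ∈ conditioning set.
  P2: blocked at fork node PriceTier ∈ conditioning set.
{Conversion, PriceTier} contains no descendant of EmailOpen and blocks every backdoor path.
Every element of {Conversion, PriceTier} is needed (dropping Conversion leaves P1 open; dropping PriceTier leaves P2 open), so no proper subset is valid.
Among all size-2 subsets of the eligible variables, only {Conversion, PriceTier} blocks every backdoor path, so it is the unique smallest valid adjustment set.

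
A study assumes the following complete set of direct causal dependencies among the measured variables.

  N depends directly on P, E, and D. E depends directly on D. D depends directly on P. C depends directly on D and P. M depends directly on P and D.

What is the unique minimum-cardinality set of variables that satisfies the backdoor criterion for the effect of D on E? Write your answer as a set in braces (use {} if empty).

Variables eligible for adjustment (non-descendants of D, excluding D and E): {P}.
Backdoor paths from D to E:
  P1: D <- P -> N <- E
Each backdoor path contains an unconditioned collider, so every path is already blocked with the empty conditioning set:
  P1: blocked at collider N (neither it nor any descendant is in the conditioning set).
The empty set is therefore the unique smallest valid set.

{}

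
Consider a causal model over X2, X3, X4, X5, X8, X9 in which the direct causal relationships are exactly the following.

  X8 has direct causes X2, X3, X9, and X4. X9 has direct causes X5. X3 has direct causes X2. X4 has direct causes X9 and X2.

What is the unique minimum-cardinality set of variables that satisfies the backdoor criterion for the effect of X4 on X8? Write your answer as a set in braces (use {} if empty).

Variables eligible for adjustment (non-descendants of X4, excluding X4 and X8): {X2, X3, X5, X9}.
Backdoor paths from X4 to X8:
  P1: X4 <- X2 -> X3 -> X8
  P2: X4 <- X2 -> X8
  P3: X4 <- X9 -> X8
The empty set is not sufficient: P1 (X4 <- X2 -> X3 -> X8) has no collider blocking it and no conditioned non-collider, so it is open.
Try {X2, X9}:
  P1: blocked at fork node X2 ∈ conditioning set.
  P2: blocked at fork node X2 ∈ conditioning set.
  P3: blocked at fork node X9 ∈ conditioning set.
{X2, X9} contains no descendant of X4 and blocks every backdoor path.
Every element of {X2, X9} is needed (dropping X2 leaves P1 open; dropping X9 leaves P3 open), so no proper subset is valid.
Among all size-2 subsets of the eligible variables, only {X2, X9} blocks every backdoor path, so it is the unique smallest valid adjustment set.

{X2, X9}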